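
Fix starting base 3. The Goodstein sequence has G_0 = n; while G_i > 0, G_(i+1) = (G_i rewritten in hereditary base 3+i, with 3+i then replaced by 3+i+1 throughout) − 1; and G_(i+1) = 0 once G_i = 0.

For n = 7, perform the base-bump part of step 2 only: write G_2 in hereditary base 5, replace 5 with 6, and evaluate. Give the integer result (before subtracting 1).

G_0=7  [base 3] 2·3 + 1  →[3↦4]→  2·4 + 1 = 9  −1 ⇒ G_1=8
G_1=8  [base 4] 2·4  →[4↦5]→  2·5 = 10  −1 ⇒ G_2=9
G_2=9  [base 5] 5 + 4  →[5↦6]→  6 + 4 = 10  −1 ⇒ G_3=9

10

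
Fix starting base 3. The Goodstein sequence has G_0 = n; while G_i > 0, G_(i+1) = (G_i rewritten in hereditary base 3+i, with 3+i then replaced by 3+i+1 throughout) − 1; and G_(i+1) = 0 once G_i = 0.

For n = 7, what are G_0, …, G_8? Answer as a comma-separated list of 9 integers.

G_0=7  [base 3] 2·3 + 1  →[3↦4]→  2·4 + 1 = 9  −1 ⇒ G_1=8
G_1=8  [base 4] 2·4  →[4↦5]→  2·5 = 10  −1 ⇒ G_2=9
G_2=9  [base 5] 5 + 4  →[5↦6]→  6 + 4 = 10  −1 ⇒ G_3=9
G_3=9  [base 6] 6 + 3  →[6↦7]→  7 + 3 = 10  −1 ⇒ G_4=9
G_4=9  [base 7] 7 + 2  →[7↦8]→  8 + 2 = 10  −1 ⇒ G_5=9
G_5=9  [base 8] 8 + 1  →[8↦9]→  9 + 1 = 10  −1 ⇒ G_6=9
G_6=9  [base 9] 9  →[9↦10]→  10 = 10  −1 ⇒ G_7=9
G_7=9  [base 10] 9  →[10↦11]→  9 = 9  −1 ⇒ G_8=8

7, 8, 9, 9, 9, 9, 9, 9, 8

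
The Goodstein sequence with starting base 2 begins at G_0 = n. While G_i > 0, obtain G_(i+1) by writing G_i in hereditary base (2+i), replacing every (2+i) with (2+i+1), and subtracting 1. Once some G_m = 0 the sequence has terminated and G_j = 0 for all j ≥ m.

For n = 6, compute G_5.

98039

base 2: 6 = 2^2 + 2; at 3: 3^3 + 3 = 30; next = 29
base 3: 29 = 3^3 + 2; at 4: 4^4 + 2 = 258; next = 257
base 4: 257 = 4^4 + 1; at 5: 5^5 + 1 = 3126; next = 3125
base 5: 3125 = 5^5; at 6: 6^6 = 46656; next = 46655
base 6: 46655 = 5·6^5 + 5·6^4 + 5·6^3 + 5·6^2 + 5·6 + 5; at 7: 5·7^5 + 5·7^4 + 5·7^3 + 5·7^2 + 5·7 + 5 = 98040; next = 98039
base 7: 98039 = 5·7^5 + 5·7^4 + 5·7^3 + 5·7^2 + 5·7 + 4; at 8: 5·8^5 + 5·8^4 + 5·8^3 + 5·8^2 + 5·8 + 4 = 187244; next = 187243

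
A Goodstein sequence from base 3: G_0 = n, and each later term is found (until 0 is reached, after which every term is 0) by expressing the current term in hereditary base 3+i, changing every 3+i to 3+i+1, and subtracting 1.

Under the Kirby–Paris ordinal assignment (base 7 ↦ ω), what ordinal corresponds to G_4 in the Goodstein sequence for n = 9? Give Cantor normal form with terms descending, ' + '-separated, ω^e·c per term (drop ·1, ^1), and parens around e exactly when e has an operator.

G_0=9  [base 3] 3^2  →[3↦4]→  4^2 = 16  −1 ⇒ G_1=15
G_1=15  [base 4] 3·4 + 3  →[4↦5]→  3·5 + 3 = 18  −1 ⇒ G_2=17
G_2=17  [base 5] 3·5 + 2  →[5↦6]→  3·6 + 2 = 20  −1 ⇒ G_3=19
G_3=19  [base 6] 3·6 + 1  →[6↦7]→  3·7 + 1 = 22  −1 ⇒ G_4=21
G_4=21  [base 7] 3·7  →[7↦8]→  3·8 = 24  −1 ⇒ G_5=23

ω·3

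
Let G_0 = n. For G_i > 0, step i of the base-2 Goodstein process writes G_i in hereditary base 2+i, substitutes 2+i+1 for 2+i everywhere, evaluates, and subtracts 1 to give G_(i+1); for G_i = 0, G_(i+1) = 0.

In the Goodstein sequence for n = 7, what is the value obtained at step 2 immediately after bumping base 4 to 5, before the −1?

(0) 7|_2 = 2^2 + 2 + 1 ↦ 3^3 + 3 + 1|_3 = 31 ⇒ 30
(1) 30|_3 = 3^3 + 3 ↦ 4^4 + 4|_4 = 260 ⇒ 259
(2) 259|_4 = 4^4 + 3 ↦ 5^5 + 3|_5 = 3128 ⇒ 3127

3128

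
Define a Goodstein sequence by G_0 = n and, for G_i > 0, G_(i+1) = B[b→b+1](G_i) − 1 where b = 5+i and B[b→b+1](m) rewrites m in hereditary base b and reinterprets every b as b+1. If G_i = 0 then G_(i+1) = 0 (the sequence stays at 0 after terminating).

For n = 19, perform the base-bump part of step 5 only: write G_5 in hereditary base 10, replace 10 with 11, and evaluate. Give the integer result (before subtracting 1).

31

base 5: 19 = 3·5 + 4; at 6: 3·6 + 4 = 22; next = 21
base 6: 21 = 3·6 + 3; at 7: 3·7 + 3 = 24; next = 23
base 7: 23 = 3·7 + 2; at 8: 3·8 + 2 = 26; next = 25
base 8: 25 = 3·8 + 1; at 9: 3·9 + 1 = 28; next = 27
base 9: 27 = 3·9; at 10: 3·10 = 30; next = 29
base 10: 29 = 2·10 + 9; at 11: 2·11 + 9 = 31; next = 30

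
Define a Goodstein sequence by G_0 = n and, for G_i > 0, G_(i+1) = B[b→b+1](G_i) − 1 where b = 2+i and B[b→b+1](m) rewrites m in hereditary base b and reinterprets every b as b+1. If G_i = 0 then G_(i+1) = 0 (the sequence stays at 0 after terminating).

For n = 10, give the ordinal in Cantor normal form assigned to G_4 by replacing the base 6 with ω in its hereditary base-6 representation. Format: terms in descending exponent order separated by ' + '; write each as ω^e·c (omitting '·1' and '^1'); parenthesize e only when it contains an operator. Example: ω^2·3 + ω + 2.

base 2: 10 = 2^(2 + 1) + 2; at 3: 3^(3 + 1) + 3 = 84; next = 83
base 3: 83 = 3^(3 + 1) + 2; at 4: 4^(4 + 1) + 2 = 1026; next = 1025
base 4: 1025 = 4^(4 + 1) + 1; at 5: 5^(5 + 1) + 1 = 15626; next = 15625
base 5: 15625 = 5^(5 + 1); at 6: 6^(6 + 1) = 279936; next = 279935
base 6: 279935 = 5·6^6 + 5·6^5 + 5·6^4 + 5·6^3 + 5·6^2 + 5·6 + 5; at 7: 5·7^7 + 5·7^5 + 5·7^4 + 5·7^3 + 5·7^2 + 5·7 + 5 = 4215755; next = 4215754

ω^ω·5 + ω^5·5 + ω^4·5 + ω^3·5 + ω^2·5 + ω·5 + 5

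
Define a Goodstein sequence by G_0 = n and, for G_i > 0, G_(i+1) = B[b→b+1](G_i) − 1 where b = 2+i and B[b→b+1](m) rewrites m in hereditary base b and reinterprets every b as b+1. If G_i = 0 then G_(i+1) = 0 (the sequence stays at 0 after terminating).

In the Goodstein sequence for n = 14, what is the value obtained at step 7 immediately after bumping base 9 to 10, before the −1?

100000555552

G_0 = 14. HB_2(14) = 2^(2 + 1) + 2^2 + 2. Bump = 111. G_1 = 110.
G_1 = 110. HB_3(110) = 3^(3 + 1) + 3^3 + 2. Bump = 1282. G_2 = 1281.
G_2 = 1281. HB_4(1281) = 4^(4 + 1) + 4^4 + 1. Bump = 18751. G_3 = 18750.
G_3 = 18750. HB_5(18750) = 5^(5 + 1) + 5^5. Bump = 326592. G_4 = 326591.
G_4 = 326591. HB_6(326591) = 6^(6 + 1) + 5·6^5 + 5·6^4 + 5·6^3 + 5·6^2 + 5·6 + 5. Bump = 5862841. G_5 = 5862840.
G_5 = 5862840. HB_7(5862840) = 7^(7 + 1) + 5·7^5 + 5·7^4 + 5·7^3 + 5·7^2 + 5·7 + 4. Bump = 134404972. G_6 = 134404971.
G_6 = 134404971. HB_8(134404971) = 8^(8 + 1) + 5·8^5 + 5·8^4 + 5·8^3 + 5·8^2 + 5·8 + 3. Bump = 3487116549. G_7 = 3487116548.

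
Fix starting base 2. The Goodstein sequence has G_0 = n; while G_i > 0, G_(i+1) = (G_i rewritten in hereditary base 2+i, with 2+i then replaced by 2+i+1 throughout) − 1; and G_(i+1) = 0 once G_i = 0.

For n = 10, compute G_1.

[0] 10 ≡ 2^(2 + 1) + 2 (base 2). Lift 3: 84. −1: 83.
[1] 83 ≡ 3^(3 + 1) + 2 (base 3). Lift 4: 1026. −1: 1025.

83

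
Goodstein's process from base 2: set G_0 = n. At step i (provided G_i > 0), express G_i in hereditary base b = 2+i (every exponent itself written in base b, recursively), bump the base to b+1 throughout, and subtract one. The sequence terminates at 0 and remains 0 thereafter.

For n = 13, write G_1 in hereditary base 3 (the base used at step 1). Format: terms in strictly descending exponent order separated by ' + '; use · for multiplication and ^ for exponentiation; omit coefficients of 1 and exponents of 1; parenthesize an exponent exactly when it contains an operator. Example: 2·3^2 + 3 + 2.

G_0 = 13. HB_2(13) = 2^(2 + 1) + 2^2 + 1. Bump = 109. G_1 = 108.
G_1 = 108. HB_3(108) = 3^(3 + 1) + 3^3. Bump = 1280. G_2 = 1279.

3^(3 + 1) + 3^3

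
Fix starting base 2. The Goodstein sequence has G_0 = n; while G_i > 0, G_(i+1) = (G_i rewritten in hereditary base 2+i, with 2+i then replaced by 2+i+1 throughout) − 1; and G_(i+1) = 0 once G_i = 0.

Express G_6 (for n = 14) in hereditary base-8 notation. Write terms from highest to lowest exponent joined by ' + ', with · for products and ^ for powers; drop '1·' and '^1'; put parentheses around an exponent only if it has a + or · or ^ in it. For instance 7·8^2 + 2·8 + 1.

14 —HB2→ 2^(2 + 1) + 2^2 + 2 —bump→ 3^(3 + 1) + 3^3 + 3 = 111 —(−1)→ 110
110 —HB3→ 3^(3 + 1) + 3^3 + 2 —bump→ 4^(4 + 1) + 4^4 + 2 = 1282 —(−1)→ 1281
1281 —HB4→ 4^(4 + 1) + 4^4 + 1 —bump→ 5^(5 + 1) + 5^5 + 1 = 18751 —(−1)→ 18750
18750 —HB5→ 5^(5 + 1) + 5^5 —bump→ 6^(6 + 1) + 6^6 = 326592 —(−1)→ 326591
326591 —HB6→ 6^(6 + 1) + 5·6^5 + 5·6^4 + 5·6^3 + 5·6^2 + 5·6 + 5 —bump→ 7^(7 + 1) + 5·7^5 + 5·7^4 + 5·7^3 + 5·7^2 + 5·7 + 5 = 5862841 —(−1)→ 5862840
5862840 —HB7→ 7^(7 + 1) + 5·7^5 + 5·7^4 + 5·7^3 + 5·7^2 + 5·7 + 4 —bump→ 8^(8 + 1) + 5·8^5 + 5·8^4 + 5·8^3 + 5·8^2 + 5·8 + 4 = 134404972 —(−1)→ 134404971

8^(8 + 1) + 5·8^5 + 5·8^4 + 5·8^3 + 5·8^2 + 5·8 + 3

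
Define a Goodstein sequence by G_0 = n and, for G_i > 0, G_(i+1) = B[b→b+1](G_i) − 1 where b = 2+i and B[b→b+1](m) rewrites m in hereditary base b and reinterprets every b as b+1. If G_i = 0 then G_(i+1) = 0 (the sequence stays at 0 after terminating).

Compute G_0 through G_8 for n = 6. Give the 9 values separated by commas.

6, 29, 257, 3125, 46655, 98039, 187243, 332147, 555551

6 —HB2→ 2^2 + 2 —bump→ 3^3 + 3 = 30 —(−1)→ 29
29 —HB3→ 3^3 + 2 —bump→ 4^4 + 2 = 258 —(−1)→ 257
257 —HB4→ 4^4 + 1 —bump→ 5^5 + 1 = 3126 —(−1)→ 3125
3125 —HB5→ 5^5 —bump→ 6^6 = 46656 —(−1)→ 46655
46655 —HB6→ 5·6^5 + 5·6^4 + 5·6^3 + 5·6^2 + 5·6 + 5 —bump→ 5·7^5 + 5·7^4 + 5·7^3 + 5·7^2 + 5·7 + 5 = 98040 —(−1)→ 98039
98039 —HB7→ 5·7^5 + 5·7^4 + 5·7^3 + 5·7^2 + 5·7 + 4 —bump→ 5·8^5 + 5·8^4 + 5·8^3 + 5·8^2 + 5·8 + 4 = 187244 —(−1)→ 187243
187243 —HB8→ 5·8^5 + 5·8^4 + 5·8^3 + 5·8^2 + 5·8 + 3 —bump→ 5·9^5 + 5·9^4 + 5·9^3 + 5·9^2 + 5·9 + 3 = 332148 —(−1)→ 332147
332147 —HB9→ 5·9^5 + 5·9^4 + 5·9^3 + 5·9^2 + 5·9 + 2 —bump→ 5·10^5 + 5·10^4 + 5·10^3 + 5·10^2 + 5·10 + 2 = 555552 —(−1)→ 555551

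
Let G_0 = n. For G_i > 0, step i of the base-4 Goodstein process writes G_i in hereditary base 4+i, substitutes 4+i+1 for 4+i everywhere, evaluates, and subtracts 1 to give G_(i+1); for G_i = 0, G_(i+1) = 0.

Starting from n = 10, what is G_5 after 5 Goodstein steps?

13

[0] 10 ≡ 2·4 + 2 (base 4). Lift 5: 12. −1: 11.
[1] 11 ≡ 2·5 + 1 (base 5). Lift 6: 13. −1: 12.
[2] 12 ≡ 2·6 (base 6). Lift 7: 14. −1: 13.
[3] 13 ≡ 7 + 6 (base 7). Lift 8: 14. −1: 13.
[4] 13 ≡ 8 + 5 (base 8). Lift 9: 14. −1: 13.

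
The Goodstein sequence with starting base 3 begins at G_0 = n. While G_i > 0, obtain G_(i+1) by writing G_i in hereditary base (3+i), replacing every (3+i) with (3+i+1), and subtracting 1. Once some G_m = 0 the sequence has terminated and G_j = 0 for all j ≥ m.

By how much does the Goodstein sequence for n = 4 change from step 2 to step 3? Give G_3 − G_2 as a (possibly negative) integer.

4 —HB3→ 3 + 1 —bump→ 4 + 1 = 5 —(−1)→ 4
4 —HB4→ 4 —bump→ 5 = 5 —(−1)→ 4
4 —HB5→ 4 —bump→ 4 = 4 —(−1)→ 3

-1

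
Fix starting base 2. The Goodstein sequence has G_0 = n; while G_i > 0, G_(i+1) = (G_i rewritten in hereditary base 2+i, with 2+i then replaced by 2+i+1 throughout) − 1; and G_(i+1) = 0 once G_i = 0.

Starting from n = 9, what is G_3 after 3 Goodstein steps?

9842

i=0: 9 = 2^(2 + 1) + 1 (b=2); 2→3: 3^(3 + 1) + 1 = 82; 82−1 = 81
i=1: 81 = 3^(3 + 1) (b=3); 3→4: 4^(4 + 1) = 1024; 1024−1 = 1023
i=2: 1023 = 3·4^4 + 3·4^3 + 3·4^2 + 3·4 + 3 (b=4); 4→5: 3·5^5 + 3·5^3 + 3·5^2 + 3·5 + 3 = 9843; 9843−1 = 9842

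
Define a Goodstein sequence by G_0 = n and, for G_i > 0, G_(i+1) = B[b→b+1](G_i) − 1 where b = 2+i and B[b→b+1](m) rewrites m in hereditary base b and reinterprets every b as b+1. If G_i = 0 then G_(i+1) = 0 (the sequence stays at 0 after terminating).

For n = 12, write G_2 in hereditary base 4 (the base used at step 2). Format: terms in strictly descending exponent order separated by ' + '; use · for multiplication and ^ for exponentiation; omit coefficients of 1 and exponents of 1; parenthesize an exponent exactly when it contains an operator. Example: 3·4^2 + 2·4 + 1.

base 2: 12 = 2^(2 + 1) + 2^2; at 3: 3^(3 + 1) + 3^3 = 108; next = 107
base 3: 107 = 3^(3 + 1) + 2·3^2 + 2·3 + 2; at 4: 4^(4 + 1) + 2·4^2 + 2·4 + 2 = 1066; next = 1065
base 4: 1065 = 4^(4 + 1) + 2·4^2 + 2·4 + 1; at 5: 5^(5 + 1) + 2·5^2 + 2·5 + 1 = 15686; next = 15685

4^(4 + 1) + 2·4^2 + 2·4 + 1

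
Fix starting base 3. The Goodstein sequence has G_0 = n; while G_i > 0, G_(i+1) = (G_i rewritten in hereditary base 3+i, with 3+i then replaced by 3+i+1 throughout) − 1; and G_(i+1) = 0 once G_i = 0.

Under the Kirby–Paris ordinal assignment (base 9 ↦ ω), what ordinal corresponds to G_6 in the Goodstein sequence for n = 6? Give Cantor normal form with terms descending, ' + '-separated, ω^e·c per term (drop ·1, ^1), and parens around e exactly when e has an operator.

[0] 6 ≡ 2·3 (base 3). Lift 4: 8. −1: 7.
[1] 7 ≡ 4 + 3 (base 4). Lift 5: 8. −1: 7.
[2] 7 ≡ 5 + 2 (base 5). Lift 6: 8. −1: 7.
[3] 7 ≡ 6 + 1 (base 6). Lift 7: 8. −1: 7.
[4] 7 ≡ 7 (base 7). Lift 8: 8. −1: 7.
[5] 7 ≡ 7 (base 8). Lift 9: 7. −1: 6.

6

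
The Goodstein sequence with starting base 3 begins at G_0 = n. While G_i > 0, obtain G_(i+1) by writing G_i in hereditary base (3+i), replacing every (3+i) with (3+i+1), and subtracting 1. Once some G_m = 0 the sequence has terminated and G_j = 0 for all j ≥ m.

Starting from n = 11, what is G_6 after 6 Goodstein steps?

base 3: 11 = 3^2 + 2; at 4: 4^2 + 2 = 18; next = 17
base 4: 17 = 4^2 + 1; at 5: 5^2 + 1 = 26; next = 25
base 5: 25 = 5^2; at 6: 6^2 = 36; next = 35
base 6: 35 = 5·6 + 5; at 7: 5·7 + 5 = 40; next = 39
base 7: 39 = 5·7 + 4; at 8: 5·8 + 4 = 44; next = 43
base 8: 43 = 5·8 + 3; at 9: 5·9 + 3 = 48; next = 47
base 9: 47 = 5·9 + 2; at 10: 5·10 + 2 = 52; next = 51

47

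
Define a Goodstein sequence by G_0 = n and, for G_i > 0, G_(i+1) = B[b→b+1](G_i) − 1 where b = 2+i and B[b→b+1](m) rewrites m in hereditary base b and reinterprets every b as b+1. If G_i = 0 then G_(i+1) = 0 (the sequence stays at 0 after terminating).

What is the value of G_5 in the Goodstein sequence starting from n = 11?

5764801

G_0 = 11. HB_2(11) = 2^(2 + 1) + 2 + 1. Bump = 85. G_1 = 84.
G_1 = 84. HB_3(84) = 3^(3 + 1) + 3. Bump = 1028. G_2 = 1027.
G_2 = 1027. HB_4(1027) = 4^(4 + 1) + 3. Bump = 15628. G_3 = 15627.
G_3 = 15627. HB_5(15627) = 5^(5 + 1) + 2. Bump = 279938. G_4 = 279937.
G_4 = 279937. HB_6(279937) = 6^(6 + 1) + 1. Bump = 5764802. G_5 = 5764801.
G_5 = 5764801. HB_7(5764801) = 7^(7 + 1). Bump = 134217728. G_6 = 134217727.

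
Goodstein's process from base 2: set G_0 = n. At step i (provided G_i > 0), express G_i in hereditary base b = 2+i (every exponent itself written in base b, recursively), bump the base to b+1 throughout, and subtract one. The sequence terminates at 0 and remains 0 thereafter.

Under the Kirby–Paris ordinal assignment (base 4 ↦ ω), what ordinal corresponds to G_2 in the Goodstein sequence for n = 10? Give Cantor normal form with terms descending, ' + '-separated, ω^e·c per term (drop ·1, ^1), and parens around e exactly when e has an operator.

ω^(ω + 1) + 1

step 0: 10 = 2^(2 + 1) + 2; sub 3 for 2: 3^(3 + 1) + 3; = 84; G_1 = 84−1 = 83
step 1: 83 = 3^(3 + 1) + 2; sub 4 for 3: 4^(4 + 1) + 2; = 1026; G_2 = 1026−1 = 1025
step 2: 1025 = 4^(4 + 1) + 1; sub 5 for 4: 5^(5 + 1) + 1; = 15626; G_3 = 15626−1 = 15625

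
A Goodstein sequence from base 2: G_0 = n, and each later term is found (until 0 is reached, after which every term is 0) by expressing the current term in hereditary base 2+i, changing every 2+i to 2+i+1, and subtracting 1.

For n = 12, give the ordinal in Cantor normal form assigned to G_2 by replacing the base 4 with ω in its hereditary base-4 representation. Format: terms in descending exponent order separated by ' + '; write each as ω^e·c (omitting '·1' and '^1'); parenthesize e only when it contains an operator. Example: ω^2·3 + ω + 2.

G_0=12  [base 2] 2^(2 + 1) + 2^2  →[2↦3]→  3^(3 + 1) + 3^3 = 108  −1 ⇒ G_1=107
G_1=107  [base 3] 3^(3 + 1) + 2·3^2 + 2·3 + 2  →[3↦4]→  4^(4 + 1) + 2·4^2 + 2·4 + 2 = 1066  −1 ⇒ G_2=1065
G_2=1065  [base 4] 4^(4 + 1) + 2·4^2 + 2·4 + 1  →[4↦5]→  5^(5 + 1) + 2·5^2 + 2·5 + 1 = 15686  −1 ⇒ G_3=15685

ω^(ω + 1) + ω^2·2 + ω·2 + 1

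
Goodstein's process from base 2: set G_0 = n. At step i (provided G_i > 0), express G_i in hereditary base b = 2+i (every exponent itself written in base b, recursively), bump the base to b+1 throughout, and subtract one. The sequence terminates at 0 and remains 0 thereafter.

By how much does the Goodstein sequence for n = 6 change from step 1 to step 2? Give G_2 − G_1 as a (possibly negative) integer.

228

i=0: 6 = 2^2 + 2 (b=2); 2→3: 3^3 + 3 = 30; 30−1 = 29
i=1: 29 = 3^3 + 2 (b=3); 3→4: 4^4 + 2 = 258; 258−1 = 257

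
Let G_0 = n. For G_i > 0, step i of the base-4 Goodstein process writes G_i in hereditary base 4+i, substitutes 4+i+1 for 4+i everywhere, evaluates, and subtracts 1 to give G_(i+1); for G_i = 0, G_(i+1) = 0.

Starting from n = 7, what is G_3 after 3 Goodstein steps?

step 0: 7 = 4 + 3; sub 5 for 4: 5 + 3; = 8; G_1 = 8−1 = 7
step 1: 7 = 5 + 2; sub 6 for 5: 6 + 2; = 8; G_2 = 8−1 = 7
step 2: 7 = 6 + 1; sub 7 for 6: 7 + 1; = 8; G_3 = 8−1 = 7
step 3: 7 = 7; sub 8 for 7: 8; = 8; G_4 = 8−1 = 7

7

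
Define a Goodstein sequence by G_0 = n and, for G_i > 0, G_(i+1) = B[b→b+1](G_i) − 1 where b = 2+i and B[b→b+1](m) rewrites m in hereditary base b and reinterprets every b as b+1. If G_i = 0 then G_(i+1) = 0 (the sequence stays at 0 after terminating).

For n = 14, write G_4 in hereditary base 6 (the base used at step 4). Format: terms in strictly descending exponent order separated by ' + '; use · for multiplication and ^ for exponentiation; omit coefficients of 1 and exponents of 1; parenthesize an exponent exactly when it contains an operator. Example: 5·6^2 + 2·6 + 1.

6^(6 + 1) + 5·6^5 + 5·6^4 + 5·6^3 + 5·6^2 + 5·6 + 5

(0) 14|_2 = 2^(2 + 1) + 2^2 + 2 ↦ 3^(3 + 1) + 3^3 + 3|_3 = 111 ⇒ 110
(1) 110|_3 = 3^(3 + 1) + 3^3 + 2 ↦ 4^(4 + 1) + 4^4 + 2|_4 = 1282 ⇒ 1281
(2) 1281|_4 = 4^(4 + 1) + 4^4 + 1 ↦ 5^(5 + 1) + 5^5 + 1|_5 = 18751 ⇒ 18750
(3) 18750|_5 = 5^(5 + 1) + 5^5 ↦ 6^(6 + 1) + 6^6|_6 = 326592 ⇒ 326591
(4) 326591|_6 = 6^(6 + 1) + 5·6^5 + 5·6^4 + 5·6^3 + 5·6^2 + 5·6 + 5 ↦ 7^(7 + 1) + 5·7^5 + 5·7^4 + 5·7^3 + 5·7^2 + 5·7 + 5|_7 = 5862841 ⇒ 5862840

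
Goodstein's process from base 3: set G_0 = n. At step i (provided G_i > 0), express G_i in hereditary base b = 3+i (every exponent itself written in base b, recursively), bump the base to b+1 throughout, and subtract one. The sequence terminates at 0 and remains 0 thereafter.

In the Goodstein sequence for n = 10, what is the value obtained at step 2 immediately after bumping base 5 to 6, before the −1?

10 —HB3→ 3^2 + 1 —bump→ 4^2 + 1 = 17 —(−1)→ 16
16 —HB4→ 4^2 —bump→ 5^2 = 25 —(−1)→ 24
24 —HB5→ 4·5 + 4 —bump→ 4·6 + 4 = 28 —(−1)→ 27

28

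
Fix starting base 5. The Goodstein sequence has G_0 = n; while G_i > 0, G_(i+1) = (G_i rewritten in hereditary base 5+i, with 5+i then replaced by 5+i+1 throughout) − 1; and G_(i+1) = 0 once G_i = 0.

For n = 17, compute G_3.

23

step 0: 17 = 3·5 + 2; sub 6 for 5: 3·6 + 2; = 20; G_1 = 20−1 = 19
step 1: 19 = 3·6 + 1; sub 7 for 6: 3·7 + 1; = 22; G_2 = 22−1 = 21
step 2: 21 = 3·7; sub 8 for 7: 3·8; = 24; G_3 = 24−1 = 23
step 3: 23 = 2·8 + 7; sub 9 for 8: 2·9 + 7; = 25; G_4 = 25−1 = 24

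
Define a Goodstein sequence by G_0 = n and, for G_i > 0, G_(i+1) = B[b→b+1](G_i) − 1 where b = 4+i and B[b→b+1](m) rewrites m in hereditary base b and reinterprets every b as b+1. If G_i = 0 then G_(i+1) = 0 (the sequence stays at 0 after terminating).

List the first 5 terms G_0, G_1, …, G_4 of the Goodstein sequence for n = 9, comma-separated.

9, 10, 11, 11, 11

base 4: 9 = 2·4 + 1; at 5: 2·5 + 1 = 11; next = 10
base 5: 10 = 2·5; at 6: 2·6 = 12; next = 11
base 6: 11 = 6 + 5; at 7: 7 + 5 = 12; next = 11
base 7: 11 = 7 + 4; at 8: 8 + 4 = 12; next = 11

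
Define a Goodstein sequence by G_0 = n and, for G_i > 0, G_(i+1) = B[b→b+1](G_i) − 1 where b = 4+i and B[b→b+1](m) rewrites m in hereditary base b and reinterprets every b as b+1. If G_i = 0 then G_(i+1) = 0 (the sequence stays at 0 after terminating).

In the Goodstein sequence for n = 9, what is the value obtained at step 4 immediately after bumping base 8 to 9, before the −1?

12

step 0: 9 = 2·4 + 1; sub 5 for 4: 2·5 + 1; = 11; G_1 = 11−1 = 10
step 1: 10 = 2·5; sub 6 for 5: 2·6; = 12; G_2 = 12−1 = 11
step 2: 11 = 6 + 5; sub 7 for 6: 7 + 5; = 12; G_3 = 12−1 = 11
step 3: 11 = 7 + 4; sub 8 for 7: 8 + 4; = 12; G_4 = 12−1 = 11
step 4: 11 = 8 + 3; sub 9 for 8: 9 + 3; = 12; G_5 = 12−1 = 11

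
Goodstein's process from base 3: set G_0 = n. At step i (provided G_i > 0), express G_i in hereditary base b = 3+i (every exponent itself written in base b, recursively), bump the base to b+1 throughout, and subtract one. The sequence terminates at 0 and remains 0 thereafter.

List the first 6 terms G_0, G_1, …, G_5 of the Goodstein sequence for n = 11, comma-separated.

11, 17, 25, 35, 39, 43

step 0: 11 = 3^2 + 2; sub 4 for 3: 4^2 + 2; = 18; G_1 = 18−1 = 17
step 1: 17 = 4^2 + 1; sub 5 for 4: 5^2 + 1; = 26; G_2 = 26−1 = 25
step 2: 25 = 5^2; sub 6 for 5: 6^2; = 36; G_3 = 36−1 = 35
step 3: 35 = 5·6 + 5; sub 7 for 6: 5·7 + 5; = 40; G_4 = 40−1 = 39
step 4: 39 = 5·7 + 4; sub 8 for 7: 5·8 + 4; = 44; G_5 = 44−1 = 43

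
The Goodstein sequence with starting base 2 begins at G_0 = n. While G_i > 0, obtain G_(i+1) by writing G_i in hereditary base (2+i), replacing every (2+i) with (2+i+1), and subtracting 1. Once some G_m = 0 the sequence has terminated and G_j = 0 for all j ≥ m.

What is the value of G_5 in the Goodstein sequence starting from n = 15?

6588344

i=0: 15 = 2^(2 + 1) + 2^2 + 2 + 1 (b=2); 2→3: 3^(3 + 1) + 3^3 + 3 + 1 = 112; 112−1 = 111
i=1: 111 = 3^(3 + 1) + 3^3 + 3 (b=3); 3→4: 4^(4 + 1) + 4^4 + 4 = 1284; 1284−1 = 1283
i=2: 1283 = 4^(4 + 1) + 4^4 + 3 (b=4); 4→5: 5^(5 + 1) + 5^5 + 3 = 18753; 18753−1 = 18752
i=3: 18752 = 5^(5 + 1) + 5^5 + 2 (b=5); 5→6: 6^(6 + 1) + 6^6 + 2 = 326594; 326594−1 = 326593
i=4: 326593 = 6^(6 + 1) + 6^6 + 1 (b=6); 6→7: 7^(7 + 1) + 7^7 + 1 = 6588345; 6588345−1 = 6588344
i=5: 6588344 = 7^(7 + 1) + 7^7 (b=7); 7→8: 8^(8 + 1) + 8^8 = 150994944; 150994944−1 = 150994943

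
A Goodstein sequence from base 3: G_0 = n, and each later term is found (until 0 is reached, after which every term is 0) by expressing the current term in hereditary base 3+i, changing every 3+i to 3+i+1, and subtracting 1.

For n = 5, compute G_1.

5

step 0: 5 = 3 + 2; sub 4 for 3: 4 + 2; = 6; G_1 = 6−1 = 5
step 1: 5 = 4 + 1; sub 5 for 4: 5 + 1; = 6; G_2 = 6−1 = 5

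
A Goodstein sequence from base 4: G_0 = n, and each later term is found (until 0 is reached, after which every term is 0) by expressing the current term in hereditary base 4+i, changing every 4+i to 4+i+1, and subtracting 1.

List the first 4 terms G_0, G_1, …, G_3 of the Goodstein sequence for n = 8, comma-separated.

step 0: 8 = 2·4; sub 5 for 4: 2·5; = 10; G_1 = 10−1 = 9
step 1: 9 = 5 + 4; sub 6 for 5: 6 + 4; = 10; G_2 = 10−1 = 9
step 2: 9 = 6 + 3; sub 7 for 6: 7 + 3; = 10; G_3 = 10−1 = 9

8, 9, 9, 9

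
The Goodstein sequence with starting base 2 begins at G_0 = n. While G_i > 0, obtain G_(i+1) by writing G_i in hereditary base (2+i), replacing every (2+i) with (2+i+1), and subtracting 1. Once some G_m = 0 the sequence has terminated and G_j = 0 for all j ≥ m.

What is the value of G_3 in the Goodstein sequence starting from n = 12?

i=0: 12 = 2^(2 + 1) + 2^2 (b=2); 2→3: 3^(3 + 1) + 3^3 = 108; 108−1 = 107
i=1: 107 = 3^(3 + 1) + 2·3^2 + 2·3 + 2 (b=3); 3→4: 4^(4 + 1) + 2·4^2 + 2·4 + 2 = 1066; 1066−1 = 1065
i=2: 1065 = 4^(4 + 1) + 2·4^2 + 2·4 + 1 (b=4); 4→5: 5^(5 + 1) + 2·5^2 + 2·5 + 1 = 15686; 15686−1 = 15685
i=3: 15685 = 5^(5 + 1) + 2·5^2 + 2·5 (b=5); 5→6: 6^(6 + 1) + 2·6^2 + 2·6 = 280020; 280020−1 = 280019

15685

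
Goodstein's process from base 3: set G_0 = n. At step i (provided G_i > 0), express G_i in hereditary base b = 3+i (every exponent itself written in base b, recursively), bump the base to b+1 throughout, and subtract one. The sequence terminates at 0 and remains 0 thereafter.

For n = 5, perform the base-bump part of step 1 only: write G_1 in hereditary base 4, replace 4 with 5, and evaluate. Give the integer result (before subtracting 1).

base 3: 5 = 3 + 2; at 4: 4 + 2 = 6; next = 5
base 4: 5 = 4 + 1; at 5: 5 + 1 = 6; next = 5

6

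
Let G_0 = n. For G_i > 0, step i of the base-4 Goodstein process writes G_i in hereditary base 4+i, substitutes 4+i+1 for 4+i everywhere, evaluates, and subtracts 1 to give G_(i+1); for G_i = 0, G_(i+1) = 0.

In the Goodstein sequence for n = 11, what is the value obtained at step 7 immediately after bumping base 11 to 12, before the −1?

i=0: 11 = 2·4 + 3 (b=4); 4→5: 2·5 + 3 = 13; 13−1 = 12
i=1: 12 = 2·5 + 2 (b=5); 5→6: 2·6 + 2 = 14; 14−1 = 13
i=2: 13 = 2·6 + 1 (b=6); 6→7: 2·7 + 1 = 15; 15−1 = 14
i=3: 14 = 2·7 (b=7); 7→8: 2·8 = 16; 16−1 = 15
i=4: 15 = 8 + 7 (b=8); 8→9: 9 + 7 = 16; 16−1 = 15
i=5: 15 = 9 + 6 (b=9); 9→10: 10 + 6 = 16; 16−1 = 15
i=6: 15 = 10 + 5 (b=10); 10→11: 11 + 5 = 16; 16−1 = 15

16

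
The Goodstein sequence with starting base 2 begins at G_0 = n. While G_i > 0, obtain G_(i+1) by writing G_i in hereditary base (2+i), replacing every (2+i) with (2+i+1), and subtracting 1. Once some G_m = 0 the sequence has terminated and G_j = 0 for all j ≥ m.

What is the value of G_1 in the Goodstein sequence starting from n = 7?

G_0=7  [base 2] 2^2 + 2 + 1  →[2↦3]→  3^3 + 3 + 1 = 31  −1 ⇒ G_1=30
G_1=30  [base 3] 3^3 + 3  →[3↦4]→  4^4 + 4 = 260  −1 ⇒ G_2=259

30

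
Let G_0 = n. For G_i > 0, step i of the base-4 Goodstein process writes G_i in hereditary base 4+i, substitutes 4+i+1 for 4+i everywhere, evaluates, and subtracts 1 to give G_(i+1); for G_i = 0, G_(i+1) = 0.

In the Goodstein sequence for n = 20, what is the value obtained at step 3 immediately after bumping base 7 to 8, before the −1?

66

[0] 20 ≡ 4^2 + 4 (base 4). Lift 5: 30. −1: 29.
[1] 29 ≡ 5^2 + 4 (base 5). Lift 6: 40. −1: 39.
[2] 39 ≡ 6^2 + 3 (base 6). Lift 7: 52. −1: 51.
[3] 51 ≡ 7^2 + 2 (base 7). Lift 8: 66. −1: 65.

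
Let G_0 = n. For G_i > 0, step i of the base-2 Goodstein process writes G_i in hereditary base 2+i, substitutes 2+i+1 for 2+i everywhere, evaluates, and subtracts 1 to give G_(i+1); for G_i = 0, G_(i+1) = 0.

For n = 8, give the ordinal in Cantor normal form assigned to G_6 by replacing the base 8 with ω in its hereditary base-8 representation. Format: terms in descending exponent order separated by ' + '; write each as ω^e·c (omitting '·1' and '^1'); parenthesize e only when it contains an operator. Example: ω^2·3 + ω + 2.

[0] 8 ≡ 2^(2 + 1) (base 2). Lift 3: 81. −1: 80.
[1] 80 ≡ 2·3^3 + 2·3^2 + 2·3 + 2 (base 3). Lift 4: 554. −1: 553.
[2] 553 ≡ 2·4^4 + 2·4^2 + 2·4 + 1 (base 4). Lift 5: 6311. −1: 6310.
[3] 6310 ≡ 2·5^5 + 2·5^2 + 2·5 (base 5). Lift 6: 93396. −1: 93395.
[4] 93395 ≡ 2·6^6 + 2·6^2 + 6 + 5 (base 6). Lift 7: 1647196. −1: 1647195.
[5] 1647195 ≡ 2·7^7 + 2·7^2 + 7 + 4 (base 7). Lift 8: 33554572. −1: 33554571.

ω^ω·2 + ω^2·2 + ω + 3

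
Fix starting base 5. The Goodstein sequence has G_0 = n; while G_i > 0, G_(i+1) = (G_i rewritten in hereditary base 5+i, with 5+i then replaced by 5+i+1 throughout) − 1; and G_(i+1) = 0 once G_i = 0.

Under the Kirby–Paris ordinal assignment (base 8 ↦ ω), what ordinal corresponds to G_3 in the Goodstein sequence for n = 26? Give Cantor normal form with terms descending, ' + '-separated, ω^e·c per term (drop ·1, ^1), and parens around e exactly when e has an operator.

ω·6 + 5

G_0=26  [base 5] 5^2 + 1  →[5↦6]→  6^2 + 1 = 37  −1 ⇒ G_1=36
G_1=36  [base 6] 6^2  →[6↦7]→  7^2 = 49  −1 ⇒ G_2=48
G_2=48  [base 7] 6·7 + 6  →[7↦8]→  6·8 + 6 = 54  −1 ⇒ G_3=53
G_3=53  [base 8] 6·8 + 5  →[8↦9]→  6·9 + 5 = 59  −1 ⇒ G_4=58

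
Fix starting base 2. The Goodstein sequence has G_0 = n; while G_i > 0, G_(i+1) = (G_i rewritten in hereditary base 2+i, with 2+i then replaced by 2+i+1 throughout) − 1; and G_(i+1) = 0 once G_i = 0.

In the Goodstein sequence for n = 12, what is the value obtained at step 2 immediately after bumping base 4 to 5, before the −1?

15686

[0] 12 ≡ 2^(2 + 1) + 2^2 (base 2). Lift 3: 108. −1: 107.
[1] 107 ≡ 3^(3 + 1) + 2·3^2 + 2·3 + 2 (base 3). Lift 4: 1066. −1: 1065.
[2] 1065 ≡ 4^(4 + 1) + 2·4^2 + 2·4 + 1 (base 4). Lift 5: 15686. −1: 15685.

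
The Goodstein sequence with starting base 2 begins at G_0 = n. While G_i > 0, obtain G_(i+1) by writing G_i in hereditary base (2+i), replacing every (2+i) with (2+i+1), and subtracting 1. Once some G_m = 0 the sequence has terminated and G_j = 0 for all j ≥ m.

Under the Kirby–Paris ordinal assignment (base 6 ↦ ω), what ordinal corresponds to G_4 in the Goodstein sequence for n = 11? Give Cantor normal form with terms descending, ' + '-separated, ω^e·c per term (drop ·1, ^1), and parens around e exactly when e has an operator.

[0] 11 ≡ 2^(2 + 1) + 2 + 1 (base 2). Lift 3: 85. −1: 84.
[1] 84 ≡ 3^(3 + 1) + 3 (base 3). Lift 4: 1028. −1: 1027.
[2] 1027 ≡ 4^(4 + 1) + 3 (base 4). Lift 5: 15628. −1: 15627.
[3] 15627 ≡ 5^(5 + 1) + 2 (base 5). Lift 6: 279938. −1: 279937.
[4] 279937 ≡ 6^(6 + 1) + 1 (base 6). Lift 7: 5764802. −1: 5764801.

ω^(ω + 1) + 1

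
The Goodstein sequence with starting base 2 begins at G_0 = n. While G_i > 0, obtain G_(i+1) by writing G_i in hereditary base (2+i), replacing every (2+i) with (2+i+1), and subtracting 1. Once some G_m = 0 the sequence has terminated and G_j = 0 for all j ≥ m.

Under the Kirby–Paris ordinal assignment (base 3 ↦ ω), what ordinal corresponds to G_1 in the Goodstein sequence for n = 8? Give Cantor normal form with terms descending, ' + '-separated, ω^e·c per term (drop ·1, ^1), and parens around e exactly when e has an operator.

step 0: 8 = 2^(2 + 1); sub 3 for 2: 3^(3 + 1); = 81; G_1 = 81−1 = 80
step 1: 80 = 2·3^3 + 2·3^2 + 2·3 + 2; sub 4 for 3: 2·4^4 + 2·4^2 + 2·4 + 2; = 554; G_2 = 554−1 = 553

ω^ω·2 + ω^2·2 + ω·2 + 2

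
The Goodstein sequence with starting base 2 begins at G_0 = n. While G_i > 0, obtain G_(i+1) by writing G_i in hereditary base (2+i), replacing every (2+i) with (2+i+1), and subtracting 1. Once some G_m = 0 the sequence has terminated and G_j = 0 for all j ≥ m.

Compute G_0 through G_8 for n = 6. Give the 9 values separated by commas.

6, 29, 257, 3125, 46655, 98039, 187243, 332147, 555551

(0) 6|_2 = 2^2 + 2 ↦ 3^3 + 3|_3 = 30 ⇒ 29
(1) 29|_3 = 3^3 + 2 ↦ 4^4 + 2|_4 = 258 ⇒ 257
(2) 257|_4 = 4^4 + 1 ↦ 5^5 + 1|_5 = 3126 ⇒ 3125
(3) 3125|_5 = 5^5 ↦ 6^6|_6 = 46656 ⇒ 46655
(4) 46655|_6 = 5·6^5 + 5·6^4 + 5·6^3 + 5·6^2 + 5·6 + 5 ↦ 5·7^5 + 5·7^4 + 5·7^3 + 5·7^2 + 5·7 + 5|_7 = 98040 ⇒ 98039
(5) 98039|_7 = 5·7^5 + 5·7^4 + 5·7^3 + 5·7^2 + 5·7 + 4 ↦ 5·8^5 + 5·8^4 + 5·8^3 + 5·8^2 + 5·8 + 4|_8 = 187244 ⇒ 187243
(6) 187243|_8 = 5·8^5 + 5·8^4 + 5·8^3 + 5·8^2 + 5·8 + 3 ↦ 5·9^5 + 5·9^4 + 5·9^3 + 5·9^2 + 5·9 + 3|_9 = 332148 ⇒ 332147
(7) 332147|_9 = 5·9^5 + 5·9^4 + 5·9^3 + 5·9^2 + 5·9 + 2 ↦ 5·10^5 + 5·10^4 + 5·10^3 + 5·10^2 + 5·10 + 2|_10 = 555552 ⇒ 555551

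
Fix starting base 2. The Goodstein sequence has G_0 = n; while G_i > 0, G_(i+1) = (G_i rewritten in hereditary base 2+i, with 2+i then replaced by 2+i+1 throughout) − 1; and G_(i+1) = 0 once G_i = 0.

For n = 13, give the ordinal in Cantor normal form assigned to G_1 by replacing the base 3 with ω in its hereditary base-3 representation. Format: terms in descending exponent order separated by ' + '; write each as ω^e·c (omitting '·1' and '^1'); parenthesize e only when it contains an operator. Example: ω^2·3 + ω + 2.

ω^(ω + 1) + ω^ω

base 2: 13 = 2^(2 + 1) + 2^2 + 1; at 3: 3^(3 + 1) + 3^3 + 1 = 109; next = 108
base 3: 108 = 3^(3 + 1) + 3^3; at 4: 4^(4 + 1) + 4^4 = 1280; next = 1279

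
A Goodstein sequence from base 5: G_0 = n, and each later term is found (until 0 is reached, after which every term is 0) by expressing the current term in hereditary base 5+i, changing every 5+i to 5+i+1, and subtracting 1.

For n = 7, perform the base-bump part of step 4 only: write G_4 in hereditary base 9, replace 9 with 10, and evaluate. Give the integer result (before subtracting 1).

7 —HB5→ 5 + 2 —bump→ 6 + 2 = 8 —(−1)→ 7
7 —HB6→ 6 + 1 —bump→ 7 + 1 = 8 —(−1)→ 7
7 —HB7→ 7 —bump→ 8 = 8 —(−1)→ 7
7 —HB8→ 7 —bump→ 7 = 7 —(−1)→ 6
6 —HB9→ 6 —bump→ 6 = 6 —(−1)→ 5

6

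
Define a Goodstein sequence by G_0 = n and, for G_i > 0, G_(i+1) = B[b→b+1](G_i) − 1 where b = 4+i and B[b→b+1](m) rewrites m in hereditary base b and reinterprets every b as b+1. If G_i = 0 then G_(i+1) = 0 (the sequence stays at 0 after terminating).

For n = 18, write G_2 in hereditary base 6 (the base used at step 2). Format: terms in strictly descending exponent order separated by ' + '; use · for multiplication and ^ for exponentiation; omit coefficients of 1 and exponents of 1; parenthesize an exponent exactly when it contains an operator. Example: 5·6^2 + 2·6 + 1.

G_0=18  [base 4] 4^2 + 2  →[4↦5]→  5^2 + 2 = 27  −1 ⇒ G_1=26
G_1=26  [base 5] 5^2 + 1  →[5↦6]→  6^2 + 1 = 37  −1 ⇒ G_2=36

6^2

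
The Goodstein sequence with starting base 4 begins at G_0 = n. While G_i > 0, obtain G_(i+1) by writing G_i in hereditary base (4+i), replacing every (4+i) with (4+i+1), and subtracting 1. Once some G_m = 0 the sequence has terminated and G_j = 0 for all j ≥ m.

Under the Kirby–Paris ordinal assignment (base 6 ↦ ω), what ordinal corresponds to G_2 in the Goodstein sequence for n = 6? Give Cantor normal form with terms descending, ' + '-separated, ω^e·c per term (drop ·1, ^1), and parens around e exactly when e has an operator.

i=0: 6 = 4 + 2 (b=4); 4→5: 5 + 2 = 7; 7−1 = 6
i=1: 6 = 5 + 1 (b=5); 5→6: 6 + 1 = 7; 7−1 = 6
i=2: 6 = 6 (b=6); 6→7: 7 = 7; 7−1 = 6

ω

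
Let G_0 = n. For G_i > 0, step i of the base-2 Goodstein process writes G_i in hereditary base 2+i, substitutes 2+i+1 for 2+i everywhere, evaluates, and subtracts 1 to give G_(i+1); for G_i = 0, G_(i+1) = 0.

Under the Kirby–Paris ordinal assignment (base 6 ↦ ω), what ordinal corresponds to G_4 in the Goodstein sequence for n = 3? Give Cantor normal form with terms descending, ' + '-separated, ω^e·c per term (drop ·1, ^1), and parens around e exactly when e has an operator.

1

G_0 = 3. HB_2(3) = 2 + 1. Bump = 4. G_1 = 3.
G_1 = 3. HB_3(3) = 3. Bump = 4. G_2 = 3.
G_2 = 3. HB_4(3) = 3. Bump = 3. G_3 = 2.
G_3 = 2. HB_5(2) = 2. Bump = 2. G_4 = 1.
G_4 = 1. HB_6(1) = 1. Bump = 1. G_5 = 0.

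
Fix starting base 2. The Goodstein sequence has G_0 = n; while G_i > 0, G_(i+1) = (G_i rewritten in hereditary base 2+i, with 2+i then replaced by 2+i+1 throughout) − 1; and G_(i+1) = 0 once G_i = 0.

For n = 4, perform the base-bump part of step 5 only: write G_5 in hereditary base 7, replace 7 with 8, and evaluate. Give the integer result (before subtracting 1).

140

4 —HB2→ 2^2 —bump→ 3^3 = 27 —(−1)→ 26
26 —HB3→ 2·3^2 + 2·3 + 2 —bump→ 2·4^2 + 2·4 + 2 = 42 —(−1)→ 41
41 —HB4→ 2·4^2 + 2·4 + 1 —bump→ 2·5^2 + 2·5 + 1 = 61 —(−1)→ 60
60 —HB5→ 2·5^2 + 2·5 —bump→ 2·6^2 + 2·6 = 84 —(−1)→ 83
83 —HB6→ 2·6^2 + 6 + 5 —bump→ 2·7^2 + 7 + 5 = 110 —(−1)→ 109
109 —HB7→ 2·7^2 + 7 + 4 —bump→ 2·8^2 + 8 + 4 = 140 —(−1)→ 139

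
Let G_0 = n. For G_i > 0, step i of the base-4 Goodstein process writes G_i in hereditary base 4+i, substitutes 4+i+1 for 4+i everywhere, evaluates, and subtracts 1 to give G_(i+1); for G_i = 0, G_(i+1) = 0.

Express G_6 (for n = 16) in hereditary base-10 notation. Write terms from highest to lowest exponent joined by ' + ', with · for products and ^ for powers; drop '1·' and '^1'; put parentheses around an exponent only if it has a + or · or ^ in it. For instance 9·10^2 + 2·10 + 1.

base 4: 16 = 4^2; at 5: 5^2 = 25; next = 24
base 5: 24 = 4·5 + 4; at 6: 4·6 + 4 = 28; next = 27
base 6: 27 = 4·6 + 3; at 7: 4·7 + 3 = 31; next = 30
base 7: 30 = 4·7 + 2; at 8: 4·8 + 2 = 34; next = 33
base 8: 33 = 4·8 + 1; at 9: 4·9 + 1 = 37; next = 36
base 9: 36 = 4·9; at 10: 4·10 = 40; next = 39

3·10 + 9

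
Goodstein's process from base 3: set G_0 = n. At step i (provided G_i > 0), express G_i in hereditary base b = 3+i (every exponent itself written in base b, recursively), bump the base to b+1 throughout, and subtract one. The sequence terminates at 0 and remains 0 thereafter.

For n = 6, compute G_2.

[0] 6 ≡ 2·3 (base 3). Lift 4: 8. −1: 7.
[1] 7 ≡ 4 + 3 (base 4). Lift 5: 8. −1: 7.
[2] 7 ≡ 5 + 2 (base 5). Lift 6: 8. −1: 7.

7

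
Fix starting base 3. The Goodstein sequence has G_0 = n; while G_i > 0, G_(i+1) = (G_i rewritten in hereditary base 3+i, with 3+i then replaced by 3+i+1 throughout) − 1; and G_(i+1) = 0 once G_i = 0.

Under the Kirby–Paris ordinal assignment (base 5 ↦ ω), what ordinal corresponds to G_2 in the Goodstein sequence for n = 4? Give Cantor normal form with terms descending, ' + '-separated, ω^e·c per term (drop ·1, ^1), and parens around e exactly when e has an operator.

4

base 3: 4 = 3 + 1; at 4: 4 + 1 = 5; next = 4
base 4: 4 = 4; at 5: 5 = 5; next = 4
base 5: 4 = 4; at 6: 4 = 4; next = 3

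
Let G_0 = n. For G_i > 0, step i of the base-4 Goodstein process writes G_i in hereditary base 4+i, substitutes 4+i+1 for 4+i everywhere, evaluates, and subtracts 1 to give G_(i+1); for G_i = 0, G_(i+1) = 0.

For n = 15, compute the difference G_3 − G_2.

2

step 0: 15 = 3·4 + 3; sub 5 for 4: 3·5 + 3; = 18; G_1 = 18−1 = 17
step 1: 17 = 3·5 + 2; sub 6 for 5: 3·6 + 2; = 20; G_2 = 20−1 = 19
step 2: 19 = 3·6 + 1; sub 7 for 6: 3·7 + 1; = 22; G_3 = 22−1 = 21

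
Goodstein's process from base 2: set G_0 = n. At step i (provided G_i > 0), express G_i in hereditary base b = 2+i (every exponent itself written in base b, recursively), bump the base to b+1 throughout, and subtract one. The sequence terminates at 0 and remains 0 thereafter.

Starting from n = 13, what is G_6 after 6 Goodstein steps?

G_0 = 13. HB_2(13) = 2^(2 + 1) + 2^2 + 1. Bump = 109. G_1 = 108.
G_1 = 108. HB_3(108) = 3^(3 + 1) + 3^3. Bump = 1280. G_2 = 1279.
G_2 = 1279. HB_4(1279) = 4^(4 + 1) + 3·4^3 + 3·4^2 + 3·4 + 3. Bump = 16093. G_3 = 16092.
G_3 = 16092. HB_5(16092) = 5^(5 + 1) + 3·5^3 + 3·5^2 + 3·5 + 2. Bump = 280712. G_4 = 280711.
G_4 = 280711. HB_6(280711) = 6^(6 + 1) + 3·6^3 + 3·6^2 + 3·6 + 1. Bump = 5765999. G_5 = 5765998.
G_5 = 5765998. HB_7(5765998) = 7^(7 + 1) + 3·7^3 + 3·7^2 + 3·7. Bump = 134219480. G_6 = 134219479.
G_6 = 134219479. HB_8(134219479) = 8^(8 + 1) + 3·8^3 + 3·8^2 + 2·8 + 7. Bump = 3486786856. G_7 = 3486786855.

134219479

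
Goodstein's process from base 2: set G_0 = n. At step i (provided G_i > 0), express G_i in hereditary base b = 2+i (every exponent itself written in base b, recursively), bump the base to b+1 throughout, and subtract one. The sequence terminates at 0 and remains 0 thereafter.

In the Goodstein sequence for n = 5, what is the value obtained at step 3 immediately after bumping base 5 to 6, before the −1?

776

G_0=5  [base 2] 2^2 + 1  →[2↦3]→  3^3 + 1 = 28  −1 ⇒ G_1=27
G_1=27  [base 3] 3^3  →[3↦4]→  4^4 = 256  −1 ⇒ G_2=255
G_2=255  [base 4] 3·4^3 + 3·4^2 + 3·4 + 3  →[4↦5]→  3·5^3 + 3·5^2 + 3·5 + 3 = 468  −1 ⇒ G_3=467
G_3=467  [base 5] 3·5^3 + 3·5^2 + 3·5 + 2  →[5↦6]→  3·6^3 + 3·6^2 + 3·6 + 2 = 776  −1 ⇒ G_4=775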